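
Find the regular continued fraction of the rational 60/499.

[0; 8, 3, 6, 3]

Run the Euclidean algorithm on 60 and 499; the successive quotients are the partial quotients a_0, a_1, ... (each step inverts the fractional part left over by the previous one):
  60 = 0*499 + 60, so a_0 = 0.
  499 = 8*60 + 19, so a_1 = 8.
  60 = 3*19 + 3, so a_2 = 3.
  19 = 6*3 + 1, so a_3 = 6.
  3 = 3*1 + 0, so a_4 = 3.
The remainder reaches 0 after 5 divisions, so the expansion has 5 partial quotients, read off in order.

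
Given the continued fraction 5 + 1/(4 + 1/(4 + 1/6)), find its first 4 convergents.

5/1, 21/4, 89/17, 555/106

Using the convergent recurrence p_i = a_i*p_{i-1} + p_{i-2}, q_i = a_i*q_{i-1} + q_{i-2} with p_{-2}=0, p_{-1}=1, q_{-2}=1, q_{-1}=0:
  i=0: a_0=5, p_0 = 5*1 + 0 = 5, q_0 = 5*0 + 1 = 1.
  i=1: a_1=4, p_1 = 4*5 + 1 = 21, q_1 = 4*1 + 0 = 4.
  i=2: a_2=4, p_2 = 4*21 + 5 = 89, q_2 = 4*4 + 1 = 17.
  i=3: a_3=6, p_3 = 6*89 + 21 = 555, q_3 = 6*17 + 4 = 106.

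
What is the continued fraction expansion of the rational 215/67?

[3; 4, 1, 3, 1, 2]

Run the Euclidean algorithm on 215 and 67; the successive quotients are the partial quotients a_0, a_1, ... (each step inverts the fractional part left over by the previous one):
  215 = 3*67 + 14, so a_0 = 3.
  67 = 4*14 + 11, so a_1 = 4.
  14 = 1*11 + 3, so a_2 = 1.
  11 = 3*3 + 2, so a_3 = 3.
  3 = 1*2 + 1, so a_4 = 1.
  2 = 2*1 + 0, so a_5 = 2.
The remainder reaches 0 after 6 divisions, so the expansion has 6 partial quotients, read off in order.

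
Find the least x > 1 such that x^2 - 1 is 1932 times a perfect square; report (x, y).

(x, y) = (967, 22)

First expand sqrt(1932) as a continued fraction. With x_i = (sqrt(1932) + m_i)/d_i and (m_0, d_0) = (0, 1): a_0 = floor(sqrt(1932)) = 43, since 43^2 = 1849 <= 1932 < 1936 = 44^2.
Iterate m_{i+1} = d_i*a_i - m_i, d_{i+1} = (1932 - m_{i+1}^2)/d_i, a_{i+1} = floor((a_0 + m_{i+1})/d_{i+1}):
  m_1 = 1*43 - 0 = 43, d_1 = (1932 - 43^2)/1 = 83/1 = 83, a_1 = floor((43 + 43)/83) = 1.
  m_2 = 83*1 - 43 = 40, d_2 = (1932 - 40^2)/83 = 332/83 = 4, a_2 = floor((43 + 40)/4) = 20.
  m_3 = 4*20 - 40 = 40, d_3 = (1932 - 40^2)/4 = 332/4 = 83, a_3 = floor((43 + 40)/83) = 1.
  m_4 = 83*1 - 40 = 43, d_4 = (1932 - 43^2)/83 = 83/83 = 1, a_4 = floor((43 + 43)/1) = 86.
  m_5 = 1*86 - 43 = 43, d_5 = (1932 - 43^2)/1 = 83/1 = 83: (m_5, d_5) = (m_1, d_1) = (43, 83), so from here the quotients repeat a_1, ..., a_4; the period length is 4.
So sqrt(1932) = [43; (1, 20, 1, 86)] with period length k = 4.
k is even, so the fundamental solution of x^2 - 1932y^2 = 1 is (p_{k-1}, q_{k-1}) = (p_3, q_3); compute convergents through index 3.
Convergents (p_i = a_i*p_{i-1} + p_{i-2}, q_i = a_i*q_{i-1} + q_{i-2} with p_{-2}=0, p_{-1}=1, q_{-2}=1, q_{-1}=0):
  i=0: a_0=43, p_0 = 43*1 + 0 = 43, q_0 = 43*0 + 1 = 1.
  i=1: a_1=1, p_1 = 1*43 + 1 = 44, q_1 = 1*1 + 0 = 1.
  i=2: a_2=20, p_2 = 20*44 + 43 = 923, q_2 = 20*1 + 1 = 21.
  i=3: a_3=1, p_3 = 1*923 + 44 = 967, q_3 = 1*21 + 1 = 22.
Check: 967^2 - 1932*22^2 = 935089 - 935088 = 1, so (x, y) = (967, 22) solves the equation, and by the theorem it is the least positive solution.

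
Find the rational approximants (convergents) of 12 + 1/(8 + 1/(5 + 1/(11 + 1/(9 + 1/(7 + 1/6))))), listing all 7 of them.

Using the convergent recurrence p_i = a_i*p_{i-1} + p_{i-2}, q_i = a_i*q_{i-1} + q_{i-2} with p_{-2}=0, p_{-1}=1, q_{-2}=1, q_{-1}=0:
  i=0: a_0=12, p_0 = 12*1 + 0 = 12, q_0 = 12*0 + 1 = 1.
  i=1: a_1=8, p_1 = 8*12 + 1 = 97, q_1 = 8*1 + 0 = 8.
  i=2: a_2=5, p_2 = 5*97 + 12 = 497, q_2 = 5*8 + 1 = 41.
  i=3: a_3=11, p_3 = 11*497 + 97 = 5564, q_3 = 11*41 + 8 = 459.
  i=4: a_4=9, p_4 = 9*5564 + 497 = 50573, q_4 = 9*459 + 41 = 4172.
  i=5: a_5=7, p_5 = 7*50573 + 5564 = 359575, q_5 = 7*4172 + 459 = 29663.
  i=6: a_6=6, p_6 = 6*359575 + 50573 = 2208023, q_6 = 6*29663 + 4172 = 182150.

12/1, 97/8, 497/41, 5564/459, 50573/4172, 359575/29663, 2208023/182150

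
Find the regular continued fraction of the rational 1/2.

[0; 2]

Run the Euclidean algorithm on 1 and 2; the successive quotients are the partial quotients a_0, a_1, ... (each step inverts the fractional part left over by the previous one):
  1 = 0*2 + 1, so a_0 = 0.
  2 = 2*1 + 0, so a_1 = 2.
The remainder reaches 0 after 2 divisions, so the expansion has 2 partial quotients, read off in order.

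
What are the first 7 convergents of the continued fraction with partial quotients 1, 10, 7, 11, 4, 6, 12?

Using the convergent recurrence p_i = a_i*p_{i-1} + p_{i-2}, q_i = a_i*q_{i-1} + q_{i-2} with p_{-2}=0, p_{-1}=1, q_{-2}=1, q_{-1}=0:
  i=0: a_0=1, p_0 = 1*1 + 0 = 1, q_0 = 1*0 + 1 = 1.
  i=1: a_1=10, p_1 = 10*1 + 1 = 11, q_1 = 10*1 + 0 = 10.
  i=2: a_2=7, p_2 = 7*11 + 1 = 78, q_2 = 7*10 + 1 = 71.
  i=3: a_3=11, p_3 = 11*78 + 11 = 869, q_3 = 11*71 + 10 = 791.
  i=4: a_4=4, p_4 = 4*869 + 78 = 3554, q_4 = 4*791 + 71 = 3235.
  i=5: a_5=6, p_5 = 6*3554 + 869 = 22193, q_5 = 6*3235 + 791 = 20201.
  i=6: a_6=12, p_6 = 12*22193 + 3554 = 269870, q_6 = 12*20201 + 3235 = 245647.

1/1, 11/10, 78/71, 869/791, 3554/3235, 22193/20201, 269870/245647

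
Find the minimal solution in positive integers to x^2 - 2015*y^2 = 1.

First expand sqrt(2015) as a continued fraction. With x_i = (sqrt(2015) + m_i)/d_i and (m_0, d_0) = (0, 1): a_0 = floor(sqrt(2015)) = 44, since 44^2 = 1936 <= 2015 < 2025 = 45^2.
Iterate m_{i+1} = d_i*a_i - m_i, d_{i+1} = (2015 - m_{i+1}^2)/d_i, a_{i+1} = floor((a_0 + m_{i+1})/d_{i+1}):
  m_1 = 1*44 - 0 = 44, d_1 = (2015 - 44^2)/1 = 79/1 = 79, a_1 = floor((44 + 44)/79) = 1.
  m_2 = 79*1 - 44 = 35, d_2 = (2015 - 35^2)/79 = 790/79 = 10, a_2 = floor((44 + 35)/10) = 7.
  m_3 = 10*7 - 35 = 35, d_3 = (2015 - 35^2)/10 = 790/10 = 79, a_3 = floor((44 + 35)/79) = 1.
  m_4 = 79*1 - 35 = 44, d_4 = (2015 - 44^2)/79 = 79/79 = 1, a_4 = floor((44 + 44)/1) = 88.
  m_5 = 1*88 - 44 = 44, d_5 = (2015 - 44^2)/1 = 79/1 = 79: (m_5, d_5) = (m_1, d_1) = (44, 79), so from here the quotients repeat a_1, ..., a_4; the period length is 4.
So sqrt(2015) = [44; (1, 7, 1, 88)] with period length k = 4.
k is even, so the fundamental solution of x^2 - 2015y^2 = 1 is (p_{k-1}, q_{k-1}) = (p_3, q_3); compute convergents through index 3.
Convergents (p_i = a_i*p_{i-1} + p_{i-2}, q_i = a_i*q_{i-1} + q_{i-2} with p_{-2}=0, p_{-1}=1, q_{-2}=1, q_{-1}=0):
  i=0: a_0=44, p_0 = 44*1 + 0 = 44, q_0 = 44*0 + 1 = 1.
  i=1: a_1=1, p_1 = 1*44 + 1 = 45, q_1 = 1*1 + 0 = 1.
  i=2: a_2=7, p_2 = 7*45 + 44 = 359, q_2 = 7*1 + 1 = 8.
  i=3: a_3=1, p_3 = 1*359 + 45 = 404, q_3 = 1*8 + 1 = 9.
Check: 404^2 - 2015*9^2 = 163216 - 163215 = 1, so (x, y) = (404, 9) solves the equation, and by the theorem it is the least positive solution.

(x, y) = (404, 9)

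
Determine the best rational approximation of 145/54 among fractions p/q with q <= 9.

Expand x = 145/54 as a continued fraction with the Euclidean algorithm:
  145 = 2*54 + 37, so a_0 = 2.
  54 = 1*37 + 17, so a_1 = 1.
  37 = 2*17 + 3, so a_2 = 2.
  17 = 5*3 + 2, so a_3 = 5.
  3 = 1*2 + 1, so a_4 = 1.
  2 = 2*1 + 0, so a_5 = 2.
so x = [2; 1, 2, 5, 1, 2].
Convergents (p_i = a_i*p_{i-1} + p_{i-2}, q_i = a_i*q_{i-1} + q_{i-2} with p_{-2}=0, p_{-1}=1, q_{-2}=1, q_{-1}=0), until the denominator exceeds 9:
  i=0: a_0=2, p_0 = 2*1 + 0 = 2, q_0 = 2*0 + 1 = 1.
  i=1: a_1=1, p_1 = 1*2 + 1 = 3, q_1 = 1*1 + 0 = 1.
  i=2: a_2=2, p_2 = 2*3 + 2 = 8, q_2 = 2*1 + 1 = 3.
  i=3: a_3=5, p_3 = 5*8 + 3 = 43, q_3 = 5*3 + 1 = 16.
q_3 = 16 > 9, so the last convergent with denominator <= 9 is p_2/q_2 = 8/3.
The closest fraction with denominator <= 9 is either p_2/q_2 or the intermediate fraction (k*p_2 + p_1)/(k*q_2 + q_1) with the largest k >= 1 whose denominator stays <= 9; these approach x as k grows, and every other convergent or intermediate fraction in range is farther away.
Largest k: floor((9 - q_1)/q_2) = floor((9 - 1)/3) = 2.
That gives (2*8 + 3)/(2*3 + 1) = 19/7.
Compare the errors: |x - 8/3| = |145*3 - 8*54|/(54*3) = 3/162, and |x - 19/7| = |145*7 - 19*54|/(54*7) = 11/378.
Cross-multiplying, 3*378 = 1134 < 1782 = 11*162, so 3/162 is smaller: the convergent 8/3 is closer to x than 19/7.

8/3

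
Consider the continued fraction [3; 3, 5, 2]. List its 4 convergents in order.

3/1, 10/3, 53/16, 116/35

Using the convergent recurrence p_i = a_i*p_{i-1} + p_{i-2}, q_i = a_i*q_{i-1} + q_{i-2} with p_{-2}=0, p_{-1}=1, q_{-2}=1, q_{-1}=0:
  i=0: a_0=3, p_0 = 3*1 + 0 = 3, q_0 = 3*0 + 1 = 1.
  i=1: a_1=3, p_1 = 3*3 + 1 = 10, q_1 = 3*1 + 0 = 3.
  i=2: a_2=5, p_2 = 5*10 + 3 = 53, q_2 = 5*3 + 1 = 16.
  i=3: a_3=2, p_3 = 2*53 + 10 = 116, q_3 = 2*16 + 3 = 35.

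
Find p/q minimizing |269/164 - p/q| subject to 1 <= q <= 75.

41/25

Expand x = 269/164 as a continued fraction with the Euclidean algorithm:
  269 = 1*164 + 105, so a_0 = 1.
  164 = 1*105 + 59, so a_1 = 1.
  105 = 1*59 + 46, so a_2 = 1.
  59 = 1*46 + 13, so a_3 = 1.
  46 = 3*13 + 7, so a_4 = 3.
  13 = 1*7 + 6, so a_5 = 1.
  7 = 1*6 + 1, so a_6 = 1.
  6 = 6*1 + 0, so a_7 = 6.
so x = [1; 1, 1, 1, 3, 1, 1, 6].
Convergents (p_i = a_i*p_{i-1} + p_{i-2}, q_i = a_i*q_{i-1} + q_{i-2} with p_{-2}=0, p_{-1}=1, q_{-2}=1, q_{-1}=0), until the denominator exceeds 75:
  i=0: a_0=1, p_0 = 1*1 + 0 = 1, q_0 = 1*0 + 1 = 1.
  i=1: a_1=1, p_1 = 1*1 + 1 = 2, q_1 = 1*1 + 0 = 1.
  i=2: a_2=1, p_2 = 1*2 + 1 = 3, q_2 = 1*1 + 1 = 2.
  i=3: a_3=1, p_3 = 1*3 + 2 = 5, q_3 = 1*2 + 1 = 3.
  i=4: a_4=3, p_4 = 3*5 + 3 = 18, q_4 = 3*3 + 2 = 11.
  i=5: a_5=1, p_5 = 1*18 + 5 = 23, q_5 = 1*11 + 3 = 14.
  i=6: a_6=1, p_6 = 1*23 + 18 = 41, q_6 = 1*14 + 11 = 25.
  i=7: a_7=6, p_7 = 6*41 + 23 = 269, q_7 = 6*25 + 14 = 164.
q_7 = 164 > 75, so the last convergent with denominator <= 75 is p_6/q_6 = 41/25.
The closest fraction with denominator <= 75 is either p_6/q_6 or the intermediate fraction (k*p_6 + p_5)/(k*q_6 + q_5) with the largest k >= 1 whose denominator stays <= 75; these approach x as k grows, and every other convergent or intermediate fraction in range is farther away.
Largest k: floor((75 - q_5)/q_6) = floor((75 - 14)/25) = 2.
That gives (2*41 + 23)/(2*25 + 14) = 105/64.
Compare the errors: |x - 41/25| = |269*25 - 41*164|/(164*25) = 1/4100, and |x - 105/64| = |269*64 - 105*164|/(164*64) = 4/10496.
Cross-multiplying, 1*10496 = 10496 < 16400 = 4*4100, so 1/4100 is smaller: the convergent 41/25 is closer to x than 105/64.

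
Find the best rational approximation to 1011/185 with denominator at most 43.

235/43

Expand x = 1011/185 as a continued fraction with the Euclidean algorithm:
  1011 = 5*185 + 86, so a_0 = 5.
  185 = 2*86 + 13, so a_1 = 2.
  86 = 6*13 + 8, so a_2 = 6.
  13 = 1*8 + 5, so a_3 = 1.
  8 = 1*5 + 3, so a_4 = 1.
  5 = 1*3 + 2, so a_5 = 1.
  3 = 1*2 + 1, so a_6 = 1.
  2 = 2*1 + 0, so a_7 = 2.
so x = [5; 2, 6, 1, 1, 1, 1, 2].
Convergents (p_i = a_i*p_{i-1} + p_{i-2}, q_i = a_i*q_{i-1} + q_{i-2} with p_{-2}=0, p_{-1}=1, q_{-2}=1, q_{-1}=0), until the denominator exceeds 43:
  i=0: a_0=5, p_0 = 5*1 + 0 = 5, q_0 = 5*0 + 1 = 1.
  i=1: a_1=2, p_1 = 2*5 + 1 = 11, q_1 = 2*1 + 0 = 2.
  i=2: a_2=6, p_2 = 6*11 + 5 = 71, q_2 = 6*2 + 1 = 13.
  i=3: a_3=1, p_3 = 1*71 + 11 = 82, q_3 = 1*13 + 2 = 15.
  i=4: a_4=1, p_4 = 1*82 + 71 = 153, q_4 = 1*15 + 13 = 28.
  i=5: a_5=1, p_5 = 1*153 + 82 = 235, q_5 = 1*28 + 15 = 43.
  i=6: a_6=1, p_6 = 1*235 + 153 = 388, q_6 = 1*43 + 28 = 71.
q_6 = 71 > 43, so the last convergent with denominator <= 43 is p_5/q_5 = 235/43.
The closest fraction with denominator <= 43 is either p_5/q_5 or the intermediate fraction (k*p_5 + p_4)/(k*q_5 + q_4) with the largest k >= 1 whose denominator stays <= 43; these approach x as k grows, and every other convergent or intermediate fraction in range is farther away.
Largest k: floor((43 - q_4)/q_5) = floor((43 - 28)/43) = 0.
Since k = 0, no intermediate fraction beyond p_5/q_5 has denominator <= 43, so the convergent 235/43 is the closest (its error is |1011*43 - 235*185|/(185*43) = 2/7955).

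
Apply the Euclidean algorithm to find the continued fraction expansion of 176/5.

Run the Euclidean algorithm on 176 and 5; the successive quotients are the partial quotients a_0, a_1, ... (each step inverts the fractional part left over by the previous one):
  176 = 35*5 + 1, so a_0 = 35.
  5 = 5*1 + 0, so a_1 = 5.
The remainder reaches 0 after 2 divisions, so the expansion has 2 partial quotients, read off in order.

[35; 5]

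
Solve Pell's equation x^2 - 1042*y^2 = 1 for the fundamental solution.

(x, y) = (1302499, 40350)

First expand sqrt(1042) as a continued fraction. With x_i = (sqrt(1042) + m_i)/d_i and (m_0, d_0) = (0, 1): a_0 = floor(sqrt(1042)) = 32, since 32^2 = 1024 <= 1042 < 1089 = 33^2.
Iterate m_{i+1} = d_i*a_i - m_i, d_{i+1} = (1042 - m_{i+1}^2)/d_i, a_{i+1} = floor((a_0 + m_{i+1})/d_{i+1}):
  m_1 = 1*32 - 0 = 32, d_1 = (1042 - 32^2)/1 = 18/1 = 18, a_1 = floor((32 + 32)/18) = 3.
  m_2 = 18*3 - 32 = 22, d_2 = (1042 - 22^2)/18 = 558/18 = 31, a_2 = floor((32 + 22)/31) = 1.
  m_3 = 31*1 - 22 = 9, d_3 = (1042 - 9^2)/31 = 961/31 = 31, a_3 = floor((32 + 9)/31) = 1.
  m_4 = 31*1 - 9 = 22, d_4 = (1042 - 22^2)/31 = 558/31 = 18, a_4 = floor((32 + 22)/18) = 3.
  m_5 = 18*3 - 22 = 32, d_5 = (1042 - 32^2)/18 = 18/18 = 1, a_5 = floor((32 + 32)/1) = 64.
  m_6 = 1*64 - 32 = 32, d_6 = (1042 - 32^2)/1 = 18/1 = 18: (m_6, d_6) = (m_1, d_1) = (32, 18), so from here the quotients repeat a_1, ..., a_5; the period length is 5.
So sqrt(1042) = [32; (3, 1, 1, 3, 64)] with period length k = 5.
k is odd, so (p_{k-1}, q_{k-1}) only solves x^2 - 1042y^2 = -1 and the fundamental solution of x^2 - 1042y^2 = 1 is (p_{2k-1}, q_{2k-1}) = (p_9, q_9); compute convergents through index 9, running through the period twice.
Convergents (p_i = a_i*p_{i-1} + p_{i-2}, q_i = a_i*q_{i-1} + q_{i-2} with p_{-2}=0, p_{-1}=1, q_{-2}=1, q_{-1}=0):
  i=0: a_0=32, p_0 = 32*1 + 0 = 32, q_0 = 32*0 + 1 = 1.
  i=1: a_1=3, p_1 = 3*32 + 1 = 97, q_1 = 3*1 + 0 = 3.
  i=2: a_2=1, p_2 = 1*97 + 32 = 129, q_2 = 1*3 + 1 = 4.
  i=3: a_3=1, p_3 = 1*129 + 97 = 226, q_3 = 1*4 + 3 = 7.
  i=4: a_4=3, p_4 = 3*226 + 129 = 807, q_4 = 3*7 + 4 = 25.
  i=5: a_5=64, p_5 = 64*807 + 226 = 51874, q_5 = 64*25 + 7 = 1607.
  i=6: a_6=3, p_6 = 3*51874 + 807 = 156429, q_6 = 3*1607 + 25 = 4846.
  i=7: a_7=1, p_7 = 1*156429 + 51874 = 208303, q_7 = 1*4846 + 1607 = 6453.
  i=8: a_8=1, p_8 = 1*208303 + 156429 = 364732, q_8 = 1*6453 + 4846 = 11299.
  i=9: a_9=3, p_9 = 3*364732 + 208303 = 1302499, q_9 = 3*11299 + 6453 = 40350.
Indeed p_4^2 - 1042*q_4^2 = 651249 - 651250 = -1, not +1.
Check: 1302499^2 - 1042*40350^2 = 1696503645001 - 1696503645000 = 1, so (x, y) = (1302499, 40350) solves the equation, and by the theorem it is the least positive solution.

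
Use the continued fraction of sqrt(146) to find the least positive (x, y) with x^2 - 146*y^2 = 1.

First expand sqrt(146) as a continued fraction. With x_i = (sqrt(146) + m_i)/d_i and (m_0, d_0) = (0, 1): a_0 = floor(sqrt(146)) = 12, since 12^2 = 144 <= 146 < 169 = 13^2.
Iterate m_{i+1} = d_i*a_i - m_i, d_{i+1} = (146 - m_{i+1}^2)/d_i, a_{i+1} = floor((a_0 + m_{i+1})/d_{i+1}):
  m_1 = 1*12 - 0 = 12, d_1 = (146 - 12^2)/1 = 2/1 = 2, a_1 = floor((12 + 12)/2) = 12.
  m_2 = 2*12 - 12 = 12, d_2 = (146 - 12^2)/2 = 2/2 = 1, a_2 = floor((12 + 12)/1) = 24.
  m_3 = 1*24 - 12 = 12, d_3 = (146 - 12^2)/1 = 2/1 = 2: (m_3, d_3) = (m_1, d_1) = (12, 2), so from here the quotients repeat a_1, a_2; the period length is 2.
So sqrt(146) = [12; (12, 24)] with period length k = 2.
k is even, so the fundamental solution of x^2 - 146y^2 = 1 is (p_{k-1}, q_{k-1}) = (p_1, q_1); compute convergents through index 1.
Convergents (p_i = a_i*p_{i-1} + p_{i-2}, q_i = a_i*q_{i-1} + q_{i-2} with p_{-2}=0, p_{-1}=1, q_{-2}=1, q_{-1}=0):
  i=0: a_0=12, p_0 = 12*1 + 0 = 12, q_0 = 12*0 + 1 = 1.
  i=1: a_1=12, p_1 = 12*12 + 1 = 145, q_1 = 12*1 + 0 = 12.
Check: 145^2 - 146*12^2 = 21025 - 21024 = 1, so (x, y) = (145, 12) solves the equation, and by the theorem it is the least positive solution.

(x, y) = (145, 12)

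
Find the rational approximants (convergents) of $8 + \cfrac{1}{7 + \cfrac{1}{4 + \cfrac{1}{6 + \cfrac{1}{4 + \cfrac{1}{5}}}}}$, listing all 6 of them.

Using the convergent recurrence p_i = a_i*p_{i-1} + p_{i-2}, q_i = a_i*q_{i-1} + q_{i-2} with p_{-2}=0, p_{-1}=1, q_{-2}=1, q_{-1}=0:
  i=0: a_0=8, p_0 = 8*1 + 0 = 8, q_0 = 8*0 + 1 = 1.
  i=1: a_1=7, p_1 = 7*8 + 1 = 57, q_1 = 7*1 + 0 = 7.
  i=2: a_2=4, p_2 = 4*57 + 8 = 236, q_2 = 4*7 + 1 = 29.
  i=3: a_3=6, p_3 = 6*236 + 57 = 1473, q_3 = 6*29 + 7 = 181.
  i=4: a_4=4, p_4 = 4*1473 + 236 = 6128, q_4 = 4*181 + 29 = 753.
  i=5: a_5=5, p_5 = 5*6128 + 1473 = 32113, q_5 = 5*753 + 181 = 3946.

8/1, 57/7, 236/29, 1473/181, 6128/753, 32113/3946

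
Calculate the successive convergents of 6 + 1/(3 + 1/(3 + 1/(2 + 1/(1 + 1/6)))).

6/1, 19/3, 63/10, 145/23, 208/33, 1393/221

Using the convergent recurrence p_i = a_i*p_{i-1} + p_{i-2}, q_i = a_i*q_{i-1} + q_{i-2} with p_{-2}=0, p_{-1}=1, q_{-2}=1, q_{-1}=0:
  i=0: a_0=6, p_0 = 6*1 + 0 = 6, q_0 = 6*0 + 1 = 1.
  i=1: a_1=3, p_1 = 3*6 + 1 = 19, q_1 = 3*1 + 0 = 3.
  i=2: a_2=3, p_2 = 3*19 + 6 = 63, q_2 = 3*3 + 1 = 10.
  i=3: a_3=2, p_3 = 2*63 + 19 = 145, q_3 = 2*10 + 3 = 23.
  i=4: a_4=1, p_4 = 1*145 + 63 = 208, q_4 = 1*23 + 10 = 33.
  i=5: a_5=6, p_5 = 6*208 + 145 = 1393, q_5 = 6*33 + 23 = 221.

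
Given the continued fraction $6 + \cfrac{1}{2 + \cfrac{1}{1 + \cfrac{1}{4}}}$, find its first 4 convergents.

6/1, 13/2, 19/3, 89/14

Using the convergent recurrence p_i = a_i*p_{i-1} + p_{i-2}, q_i = a_i*q_{i-1} + q_{i-2} with p_{-2}=0, p_{-1}=1, q_{-2}=1, q_{-1}=0:
  i=0: a_0=6, p_0 = 6*1 + 0 = 6, q_0 = 6*0 + 1 = 1.
  i=1: a_1=2, p_1 = 2*6 + 1 = 13, q_1 = 2*1 + 0 = 2.
  i=2: a_2=1, p_2 = 1*13 + 6 = 19, q_2 = 1*2 + 1 = 3.
  i=3: a_3=4, p_3 = 4*19 + 13 = 89, q_3 = 4*3 + 2 = 14.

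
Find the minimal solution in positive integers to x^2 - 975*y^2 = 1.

First expand sqrt(975) as a continued fraction. With x_i = (sqrt(975) + m_i)/d_i and (m_0, d_0) = (0, 1): a_0 = floor(sqrt(975)) = 31, since 31^2 = 961 <= 975 < 1024 = 32^2.
Iterate m_{i+1} = d_i*a_i - m_i, d_{i+1} = (975 - m_{i+1}^2)/d_i, a_{i+1} = floor((a_0 + m_{i+1})/d_{i+1}):
  m_1 = 1*31 - 0 = 31, d_1 = (975 - 31^2)/1 = 14/1 = 14, a_1 = floor((31 + 31)/14) = 4.
  m_2 = 14*4 - 31 = 25, d_2 = (975 - 25^2)/14 = 350/14 = 25, a_2 = floor((31 + 25)/25) = 2.
  m_3 = 25*2 - 25 = 25, d_3 = (975 - 25^2)/25 = 350/25 = 14, a_3 = floor((31 + 25)/14) = 4.
  m_4 = 14*4 - 25 = 31, d_4 = (975 - 31^2)/14 = 14/14 = 1, a_4 = floor((31 + 31)/1) = 62.
  m_5 = 1*62 - 31 = 31, d_5 = (975 - 31^2)/1 = 14/1 = 14: (m_5, d_5) = (m_1, d_1) = (31, 14), so from here the quotients repeat a_1, ..., a_4; the period length is 4.
So sqrt(975) = [31; (4, 2, 4, 62)] with period length k = 4.
k is even, so the fundamental solution of x^2 - 975y^2 = 1 is (p_{k-1}, q_{k-1}) = (p_3, q_3); compute convergents through index 3.
Convergents (p_i = a_i*p_{i-1} + p_{i-2}, q_i = a_i*q_{i-1} + q_{i-2} with p_{-2}=0, p_{-1}=1, q_{-2}=1, q_{-1}=0):
  i=0: a_0=31, p_0 = 31*1 + 0 = 31, q_0 = 31*0 + 1 = 1.
  i=1: a_1=4, p_1 = 4*31 + 1 = 125, q_1 = 4*1 + 0 = 4.
  i=2: a_2=2, p_2 = 2*125 + 31 = 281, q_2 = 2*4 + 1 = 9.
  i=3: a_3=4, p_3 = 4*281 + 125 = 1249, q_3 = 4*9 + 4 = 40.
Check: 1249^2 - 975*40^2 = 1560001 - 1560000 = 1, so (x, y) = (1249, 40) solves the equation, and by the theorem it is the least positive solution.

(x, y) = (1249, 40)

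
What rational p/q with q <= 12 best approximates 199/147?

15/11

Expand x = 199/147 as a continued fraction with the Euclidean algorithm:
  199 = 1*147 + 52, so a_0 = 1.
  147 = 2*52 + 43, so a_1 = 2.
  52 = 1*43 + 9, so a_2 = 1.
  43 = 4*9 + 7, so a_3 = 4.
  9 = 1*7 + 2, so a_4 = 1.
  7 = 3*2 + 1, so a_5 = 3.
  2 = 2*1 + 0, so a_6 = 2.
so x = [1; 2, 1, 4, 1, 3, 2].
Convergents (p_i = a_i*p_{i-1} + p_{i-2}, q_i = a_i*q_{i-1} + q_{i-2} with p_{-2}=0, p_{-1}=1, q_{-2}=1, q_{-1}=0), until the denominator exceeds 12:
  i=0: a_0=1, p_0 = 1*1 + 0 = 1, q_0 = 1*0 + 1 = 1.
  i=1: a_1=2, p_1 = 2*1 + 1 = 3, q_1 = 2*1 + 0 = 2.
  i=2: a_2=1, p_2 = 1*3 + 1 = 4, q_2 = 1*2 + 1 = 3.
  i=3: a_3=4, p_3 = 4*4 + 3 = 19, q_3 = 4*3 + 2 = 14.
q_3 = 14 > 12, so the last convergent with denominator <= 12 is p_2/q_2 = 4/3.
The closest fraction with denominator <= 12 is either p_2/q_2 or the intermediate fraction (k*p_2 + p_1)/(k*q_2 + q_1) with the largest k >= 1 whose denominator stays <= 12; these approach x as k grows, and every other convergent or intermediate fraction in range is farther away.
Largest k: floor((12 - q_1)/q_2) = floor((12 - 2)/3) = 3.
That gives (3*4 + 3)/(3*3 + 2) = 15/11.
Compare the errors: |x - 4/3| = |199*3 - 4*147|/(147*3) = 9/441, and |x - 15/11| = |199*11 - 15*147|/(147*11) = 16/1617.
Cross-multiplying, 16*441 = 7056 < 14553 = 9*1617, so 16/1617 is smaller: the intermediate fraction 15/11 is closer to x than 4/3.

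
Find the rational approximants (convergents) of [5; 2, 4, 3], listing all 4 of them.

Using the convergent recurrence p_i = a_i*p_{i-1} + p_{i-2}, q_i = a_i*q_{i-1} + q_{i-2} with p_{-2}=0, p_{-1}=1, q_{-2}=1, q_{-1}=0:
  i=0: a_0=5, p_0 = 5*1 + 0 = 5, q_0 = 5*0 + 1 = 1.
  i=1: a_1=2, p_1 = 2*5 + 1 = 11, q_1 = 2*1 + 0 = 2.
  i=2: a_2=4, p_2 = 4*11 + 5 = 49, q_2 = 4*2 + 1 = 9.
  i=3: a_3=3, p_3 = 3*49 + 11 = 158, q_3 = 3*9 + 2 = 29.

5/1, 11/2, 49/9, 158/29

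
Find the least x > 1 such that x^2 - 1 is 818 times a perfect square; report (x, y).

First expand sqrt(818) as a continued fraction. With x_i = (sqrt(818) + m_i)/d_i and (m_0, d_0) = (0, 1): a_0 = floor(sqrt(818)) = 28, since 28^2 = 784 <= 818 < 841 = 29^2.
Iterate m_{i+1} = d_i*a_i - m_i, d_{i+1} = (818 - m_{i+1}^2)/d_i, a_{i+1} = floor((a_0 + m_{i+1})/d_{i+1}):
  m_1 = 1*28 - 0 = 28, d_1 = (818 - 28^2)/1 = 34/1 = 34, a_1 = floor((28 + 28)/34) = 1.
  m_2 = 34*1 - 28 = 6, d_2 = (818 - 6^2)/34 = 782/34 = 23, a_2 = floor((28 + 6)/23) = 1.
  m_3 = 23*1 - 6 = 17, d_3 = (818 - 17^2)/23 = 529/23 = 23, a_3 = floor((28 + 17)/23) = 1.
  m_4 = 23*1 - 17 = 6, d_4 = (818 - 6^2)/23 = 782/23 = 34, a_4 = floor((28 + 6)/34) = 1.
  m_5 = 34*1 - 6 = 28, d_5 = (818 - 28^2)/34 = 34/34 = 1, a_5 = floor((28 + 28)/1) = 56.
  m_6 = 1*56 - 28 = 28, d_6 = (818 - 28^2)/1 = 34/1 = 34: (m_6, d_6) = (m_1, d_1) = (28, 34), so from here the quotients repeat a_1, ..., a_5; the period length is 5.
So sqrt(818) = [28; (1, 1, 1, 1, 56)] with period length k = 5.
k is odd, so (p_{k-1}, q_{k-1}) only solves x^2 - 818y^2 = -1 and the fundamental solution of x^2 - 818y^2 = 1 is (p_{2k-1}, q_{2k-1}) = (p_9, q_9); compute convergents through index 9, running through the period twice.
Convergents (p_i = a_i*p_{i-1} + p_{i-2}, q_i = a_i*q_{i-1} + q_{i-2} with p_{-2}=0, p_{-1}=1, q_{-2}=1, q_{-1}=0):
  i=0: a_0=28, p_0 = 28*1 + 0 = 28, q_0 = 28*0 + 1 = 1.
  i=1: a_1=1, p_1 = 1*28 + 1 = 29, q_1 = 1*1 + 0 = 1.
  i=2: a_2=1, p_2 = 1*29 + 28 = 57, q_2 = 1*1 + 1 = 2.
  i=3: a_3=1, p_3 = 1*57 + 29 = 86, q_3 = 1*2 + 1 = 3.
  i=4: a_4=1, p_4 = 1*86 + 57 = 143, q_4 = 1*3 + 2 = 5.
  i=5: a_5=56, p_5 = 56*143 + 86 = 8094, q_5 = 56*5 + 3 = 283.
  i=6: a_6=1, p_6 = 1*8094 + 143 = 8237, q_6 = 1*283 + 5 = 288.
  i=7: a_7=1, p_7 = 1*8237 + 8094 = 16331, q_7 = 1*288 + 283 = 571.
  i=8: a_8=1, p_8 = 1*16331 + 8237 = 24568, q_8 = 1*571 + 288 = 859.
  i=9: a_9=1, p_9 = 1*24568 + 16331 = 40899, q_9 = 1*859 + 571 = 1430.
Indeed p_4^2 - 818*q_4^2 = 20449 - 20450 = -1, not +1.
Check: 40899^2 - 818*1430^2 = 1672728201 - 1672728200 = 1, so (x, y) = (40899, 1430) solves the equation, and by the theorem it is the least positive solution.

(x, y) = (40899, 1430)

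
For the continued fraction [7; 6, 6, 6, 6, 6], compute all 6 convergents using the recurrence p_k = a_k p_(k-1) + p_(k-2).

Using the convergent recurrence p_i = a_i*p_{i-1} + p_{i-2}, q_i = a_i*q_{i-1} + q_{i-2} with p_{-2}=0, p_{-1}=1, q_{-2}=1, q_{-1}=0:
  i=0: a_0=7, p_0 = 7*1 + 0 = 7, q_0 = 7*0 + 1 = 1.
  i=1: a_1=6, p_1 = 6*7 + 1 = 43, q_1 = 6*1 + 0 = 6.
  i=2: a_2=6, p_2 = 6*43 + 7 = 265, q_2 = 6*6 + 1 = 37.
  i=3: a_3=6, p_3 = 6*265 + 43 = 1633, q_3 = 6*37 + 6 = 228.
  i=4: a_4=6, p_4 = 6*1633 + 265 = 10063, q_4 = 6*228 + 37 = 1405.
  i=5: a_5=6, p_5 = 6*10063 + 1633 = 62011, q_5 = 6*1405 + 228 = 8658.

7/1, 43/6, 265/37, 1633/228, 10063/1405, 62011/8658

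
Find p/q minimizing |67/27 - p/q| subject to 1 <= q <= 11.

Expand x = 67/27 as a continued fraction with the Euclidean algorithm:
  67 = 2*27 + 13, so a_0 = 2.
  27 = 2*13 + 1, so a_1 = 2.
  13 = 13*1 + 0, so a_2 = 13.
so x = [2; 2, 13].
Convergents (p_i = a_i*p_{i-1} + p_{i-2}, q_i = a_i*q_{i-1} + q_{i-2} with p_{-2}=0, p_{-1}=1, q_{-2}=1, q_{-1}=0), until the denominator exceeds 11:
  i=0: a_0=2, p_0 = 2*1 + 0 = 2, q_0 = 2*0 + 1 = 1.
  i=1: a_1=2, p_1 = 2*2 + 1 = 5, q_1 = 2*1 + 0 = 2.
  i=2: a_2=13, p_2 = 13*5 + 2 = 67, q_2 = 13*2 + 1 = 27.
q_2 = 27 > 11, so the last convergent with denominator <= 11 is p_1/q_1 = 5/2.
The closest fraction with denominator <= 11 is either p_1/q_1 or the intermediate fraction (k*p_1 + p_0)/(k*q_1 + q_0) with the largest k >= 1 whose denominator stays <= 11; these approach x as k grows, and every other convergent or intermediate fraction in range is farther away.
Largest k: floor((11 - q_0)/q_1) = floor((11 - 1)/2) = 5.
That gives (5*5 + 2)/(5*2 + 1) = 27/11.
Compare the errors: |x - 5/2| = |67*2 - 5*27|/(27*2) = 1/54, and |x - 27/11| = |67*11 - 27*27|/(27*11) = 8/297.
Cross-multiplying, 1*297 = 297 < 432 = 8*54, so 1/54 is smaller: the convergent 5/2 is closer to x than 27/11.

5/2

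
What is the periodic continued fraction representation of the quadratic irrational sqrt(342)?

Write x_i = (sqrt(342) + m_i)/d_i with (m_0, d_0) = (0, 1). a_0 = floor(sqrt(342)) = 18, since 18^2 = 324 <= 342 < 361 = 19^2.
Iterate m_{i+1} = d_i*a_i - m_i, d_{i+1} = (342 - m_{i+1}^2)/d_i, a_{i+1} = floor((a_0 + m_{i+1})/d_{i+1}):
  m_1 = 1*18 - 0 = 18, d_1 = (342 - 18^2)/1 = 18/1 = 18, a_1 = floor((18 + 18)/18) = 2.
  m_2 = 18*2 - 18 = 18, d_2 = (342 - 18^2)/18 = 18/18 = 1, a_2 = floor((18 + 18)/1) = 36.
  m_3 = 1*36 - 18 = 18, d_3 = (342 - 18^2)/1 = 18/1 = 18: (m_3, d_3) = (m_1, d_1) = (18, 18), so from here the quotients repeat a_1, a_2; the period length is 2.
Hence the expansion of sqrt(342) is a_0 = 18 followed by the repeating block 2, 36 (period 2).

[18; (2, 36)]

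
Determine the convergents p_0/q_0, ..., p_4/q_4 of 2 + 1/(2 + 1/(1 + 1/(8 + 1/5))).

2/1, 5/2, 7/3, 61/26, 312/133

Using the convergent recurrence p_i = a_i*p_{i-1} + p_{i-2}, q_i = a_i*q_{i-1} + q_{i-2} with p_{-2}=0, p_{-1}=1, q_{-2}=1, q_{-1}=0:
  i=0: a_0=2, p_0 = 2*1 + 0 = 2, q_0 = 2*0 + 1 = 1.
  i=1: a_1=2, p_1 = 2*2 + 1 = 5, q_1 = 2*1 + 0 = 2.
  i=2: a_2=1, p_2 = 1*5 + 2 = 7, q_2 = 1*2 + 1 = 3.
  i=3: a_3=8, p_3 = 8*7 + 5 = 61, q_3 = 8*3 + 2 = 26.
  i=4: a_4=5, p_4 = 5*61 + 7 = 312, q_4 = 5*26 + 3 = 133.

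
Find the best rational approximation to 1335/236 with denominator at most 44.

198/35

Expand x = 1335/236 as a continued fraction with the Euclidean algorithm:
  1335 = 5*236 + 155, so a_0 = 5.
  236 = 1*155 + 81, so a_1 = 1.
  155 = 1*81 + 74, so a_2 = 1.
  81 = 1*74 + 7, so a_3 = 1.
  74 = 10*7 + 4, so a_4 = 10.
  7 = 1*4 + 3, so a_5 = 1.
  4 = 1*3 + 1, so a_6 = 1.
  3 = 3*1 + 0, so a_7 = 3.
so x = [5; 1, 1, 1, 10, 1, 1, 3].
Convergents (p_i = a_i*p_{i-1} + p_{i-2}, q_i = a_i*q_{i-1} + q_{i-2} with p_{-2}=0, p_{-1}=1, q_{-2}=1, q_{-1}=0), until the denominator exceeds 44:
  i=0: a_0=5, p_0 = 5*1 + 0 = 5, q_0 = 5*0 + 1 = 1.
  i=1: a_1=1, p_1 = 1*5 + 1 = 6, q_1 = 1*1 + 0 = 1.
  i=2: a_2=1, p_2 = 1*6 + 5 = 11, q_2 = 1*1 + 1 = 2.
  i=3: a_3=1, p_3 = 1*11 + 6 = 17, q_3 = 1*2 + 1 = 3.
  i=4: a_4=10, p_4 = 10*17 + 11 = 181, q_4 = 10*3 + 2 = 32.
  i=5: a_5=1, p_5 = 1*181 + 17 = 198, q_5 = 1*32 + 3 = 35.
  i=6: a_6=1, p_6 = 1*198 + 181 = 379, q_6 = 1*35 + 32 = 67.
q_6 = 67 > 44, so the last convergent with denominator <= 44 is p_5/q_5 = 198/35.
The closest fraction with denominator <= 44 is either p_5/q_5 or the intermediate fraction (k*p_5 + p_4)/(k*q_5 + q_4) with the largest k >= 1 whose denominator stays <= 44; these approach x as k grows, and every other convergent or intermediate fraction in range is farther away.
Largest k: floor((44 - q_4)/q_5) = floor((44 - 32)/35) = 0.
Since k = 0, no intermediate fraction beyond p_5/q_5 has denominator <= 44, so the convergent 198/35 is the closest (its error is |1335*35 - 198*236|/(236*35) = 3/8260).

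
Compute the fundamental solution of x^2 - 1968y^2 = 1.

(x, y) = (29767, 671)

First expand sqrt(1968) as a continued fraction. With x_i = (sqrt(1968) + m_i)/d_i and (m_0, d_0) = (0, 1): a_0 = floor(sqrt(1968)) = 44, since 44^2 = 1936 <= 1968 < 2025 = 45^2.
Iterate m_{i+1} = d_i*a_i - m_i, d_{i+1} = (1968 - m_{i+1}^2)/d_i, a_{i+1} = floor((a_0 + m_{i+1})/d_{i+1}):
  m_1 = 1*44 - 0 = 44, d_1 = (1968 - 44^2)/1 = 32/1 = 32, a_1 = floor((44 + 44)/32) = 2.
  m_2 = 32*2 - 44 = 20, d_2 = (1968 - 20^2)/32 = 1568/32 = 49, a_2 = floor((44 + 20)/49) = 1.
  m_3 = 49*1 - 20 = 29, d_3 = (1968 - 29^2)/49 = 1127/49 = 23, a_3 = floor((44 + 29)/23) = 3.
  m_4 = 23*3 - 29 = 40, d_4 = (1968 - 40^2)/23 = 368/23 = 16, a_4 = floor((44 + 40)/16) = 5.
  m_5 = 16*5 - 40 = 40, d_5 = (1968 - 40^2)/16 = 368/16 = 23, a_5 = floor((44 + 40)/23) = 3.
  m_6 = 23*3 - 40 = 29, d_6 = (1968 - 29^2)/23 = 1127/23 = 49, a_6 = floor((44 + 29)/49) = 1.
  m_7 = 49*1 - 29 = 20, d_7 = (1968 - 20^2)/49 = 1568/49 = 32, a_7 = floor((44 + 20)/32) = 2.
  m_8 = 32*2 - 20 = 44, d_8 = (1968 - 44^2)/32 = 32/32 = 1, a_8 = floor((44 + 44)/1) = 88.
  m_9 = 1*88 - 44 = 44, d_9 = (1968 - 44^2)/1 = 32/1 = 32: (m_9, d_9) = (m_1, d_1) = (44, 32), so from here the quotients repeat a_1, ..., a_8; the period length is 8.
So sqrt(1968) = [44; (2, 1, 3, 5, 3, 1, 2, 88)] with period length k = 8.
k is even, so the fundamental solution of x^2 - 1968y^2 = 1 is (p_{k-1}, q_{k-1}) = (p_7, q_7); compute convergents through index 7.
Convergents (p_i = a_i*p_{i-1} + p_{i-2}, q_i = a_i*q_{i-1} + q_{i-2} with p_{-2}=0, p_{-1}=1, q_{-2}=1, q_{-1}=0):
  i=0: a_0=44, p_0 = 44*1 + 0 = 44, q_0 = 44*0 + 1 = 1.
  i=1: a_1=2, p_1 = 2*44 + 1 = 89, q_1 = 2*1 + 0 = 2.
  i=2: a_2=1, p_2 = 1*89 + 44 = 133, q_2 = 1*2 + 1 = 3.
  i=3: a_3=3, p_3 = 3*133 + 89 = 488, q_3 = 3*3 + 2 = 11.
  i=4: a_4=5, p_4 = 5*488 + 133 = 2573, q_4 = 5*11 + 3 = 58.
  i=5: a_5=3, p_5 = 3*2573 + 488 = 8207, q_5 = 3*58 + 11 = 185.
  i=6: a_6=1, p_6 = 1*8207 + 2573 = 10780, q_6 = 1*185 + 58 = 243.
  i=7: a_7=2, p_7 = 2*10780 + 8207 = 29767, q_7 = 2*243 + 185 = 671.
Check: 29767^2 - 1968*671^2 = 886074289 - 886074288 = 1, so (x, y) = (29767, 671) solves the equation, and by the theorem it is the least positive solution.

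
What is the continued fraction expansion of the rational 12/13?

Run the Euclidean algorithm on 12 and 13; the successive quotients are the partial quotients a_0, a_1, ... (each step inverts the fractional part left over by the previous one):
  12 = 0*13 + 12, so a_0 = 0.
  13 = 1*12 + 1, so a_1 = 1.
  12 = 12*1 + 0, so a_2 = 12.
The remainder reaches 0 after 3 divisions, so the expansion has 3 partial quotients, read off in order.

[0; 1, 12]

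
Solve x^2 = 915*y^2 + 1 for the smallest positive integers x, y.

(x, y) = (121, 4)

First expand sqrt(915) as a continued fraction. With x_i = (sqrt(915) + m_i)/d_i and (m_0, d_0) = (0, 1): a_0 = floor(sqrt(915)) = 30, since 30^2 = 900 <= 915 < 961 = 31^2.
Iterate m_{i+1} = d_i*a_i - m_i, d_{i+1} = (915 - m_{i+1}^2)/d_i, a_{i+1} = floor((a_0 + m_{i+1})/d_{i+1}):
  m_1 = 1*30 - 0 = 30, d_1 = (915 - 30^2)/1 = 15/1 = 15, a_1 = floor((30 + 30)/15) = 4.
  m_2 = 15*4 - 30 = 30, d_2 = (915 - 30^2)/15 = 15/15 = 1, a_2 = floor((30 + 30)/1) = 60.
  m_3 = 1*60 - 30 = 30, d_3 = (915 - 30^2)/1 = 15/1 = 15: (m_3, d_3) = (m_1, d_1) = (30, 15), so from here the quotients repeat a_1, a_2; the period length is 2.
So sqrt(915) = [30; (4, 60)] with period length k = 2.
k is even, so the fundamental solution of x^2 - 915y^2 = 1 is (p_{k-1}, q_{k-1}) = (p_1, q_1); compute convergents through index 1.
Convergents (p_i = a_i*p_{i-1} + p_{i-2}, q_i = a_i*q_{i-1} + q_{i-2} with p_{-2}=0, p_{-1}=1, q_{-2}=1, q_{-1}=0):
  i=0: a_0=30, p_0 = 30*1 + 0 = 30, q_0 = 30*0 + 1 = 1.
  i=1: a_1=4, p_1 = 4*30 + 1 = 121, q_1 = 4*1 + 0 = 4.
Check: 121^2 - 915*4^2 = 14641 - 14640 = 1, so (x, y) = (121, 4) solves the equation, and by the theorem it is the least positive solution.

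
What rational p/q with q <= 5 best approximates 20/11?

Expand x = 20/11 as a continued fraction with the Euclidean algorithm:
  20 = 1*11 + 9, so a_0 = 1.
  11 = 1*9 + 2, so a_1 = 1.
  9 = 4*2 + 1, so a_2 = 4.
  2 = 2*1 + 0, so a_3 = 2.
so x = [1; 1, 4, 2].
Convergents (p_i = a_i*p_{i-1} + p_{i-2}, q_i = a_i*q_{i-1} + q_{i-2} with p_{-2}=0, p_{-1}=1, q_{-2}=1, q_{-1}=0), until the denominator exceeds 5:
  i=0: a_0=1, p_0 = 1*1 + 0 = 1, q_0 = 1*0 + 1 = 1.
  i=1: a_1=1, p_1 = 1*1 + 1 = 2, q_1 = 1*1 + 0 = 1.
  i=2: a_2=4, p_2 = 4*2 + 1 = 9, q_2 = 4*1 + 1 = 5.
  i=3: a_3=2, p_3 = 2*9 + 2 = 20, q_3 = 2*5 + 1 = 11.
q_3 = 11 > 5, so the last convergent with denominator <= 5 is p_2/q_2 = 9/5.
The closest fraction with denominator <= 5 is either p_2/q_2 or the intermediate fraction (k*p_2 + p_1)/(k*q_2 + q_1) with the largest k >= 1 whose denominator stays <= 5; these approach x as k grows, and every other convergent or intermediate fraction in range is farther away.
Largest k: floor((5 - q_1)/q_2) = floor((5 - 1)/5) = 0.
Since k = 0, no intermediate fraction beyond p_2/q_2 has denominator <= 5, so the convergent 9/5 is the closest (its error is |20*5 - 9*11|/(11*5) = 1/55).

9/5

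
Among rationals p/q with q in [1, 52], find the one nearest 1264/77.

673/41

Expand x = 1264/77 as a continued fraction with the Euclidean algorithm:
  1264 = 16*77 + 32, so a_0 = 16.
  77 = 2*32 + 13, so a_1 = 2.
  32 = 2*13 + 6, so a_2 = 2.
  13 = 2*6 + 1, so a_3 = 2.
  6 = 6*1 + 0, so a_4 = 6.
so x = [16; 2, 2, 2, 6].
Convergents (p_i = a_i*p_{i-1} + p_{i-2}, q_i = a_i*q_{i-1} + q_{i-2} with p_{-2}=0, p_{-1}=1, q_{-2}=1, q_{-1}=0), until the denominator exceeds 52:
  i=0: a_0=16, p_0 = 16*1 + 0 = 16, q_0 = 16*0 + 1 = 1.
  i=1: a_1=2, p_1 = 2*16 + 1 = 33, q_1 = 2*1 + 0 = 2.
  i=2: a_2=2, p_2 = 2*33 + 16 = 82, q_2 = 2*2 + 1 = 5.
  i=3: a_3=2, p_3 = 2*82 + 33 = 197, q_3 = 2*5 + 2 = 12.
  i=4: a_4=6, p_4 = 6*197 + 82 = 1264, q_4 = 6*12 + 5 = 77.
q_4 = 77 > 52, so the last convergent with denominator <= 52 is p_3/q_3 = 197/12.
The closest fraction with denominator <= 52 is either p_3/q_3 or the intermediate fraction (k*p_3 + p_2)/(k*q_3 + q_2) with the largest k >= 1 whose denominator stays <= 52; these approach x as k grows, and every other convergent or intermediate fraction in range is farther away.
Largest k: floor((52 - q_2)/q_3) = floor((52 - 5)/12) = 3.
That gives (3*197 + 82)/(3*12 + 5) = 673/41.
Compare the errors: |x - 197/12| = |1264*12 - 197*77|/(77*12) = 1/924, and |x - 673/41| = |1264*41 - 673*77|/(77*41) = 3/3157.
Cross-multiplying, 3*924 = 2772 < 3157 = 1*3157, so 3/3157 is smaller: the intermediate fraction 673/41 is closer to x than 197/12.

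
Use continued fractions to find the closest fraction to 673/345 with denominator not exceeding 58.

80/41

Expand x = 673/345 as a continued fraction with the Euclidean algorithm:
  673 = 1*345 + 328, so a_0 = 1.
  345 = 1*328 + 17, so a_1 = 1.
  328 = 19*17 + 5, so a_2 = 19.
  17 = 3*5 + 2, so a_3 = 3.
  5 = 2*2 + 1, so a_4 = 2.
  2 = 2*1 + 0, so a_5 = 2.
so x = [1; 1, 19, 3, 2, 2].
Convergents (p_i = a_i*p_{i-1} + p_{i-2}, q_i = a_i*q_{i-1} + q_{i-2} with p_{-2}=0, p_{-1}=1, q_{-2}=1, q_{-1}=0), until the denominator exceeds 58:
  i=0: a_0=1, p_0 = 1*1 + 0 = 1, q_0 = 1*0 + 1 = 1.
  i=1: a_1=1, p_1 = 1*1 + 1 = 2, q_1 = 1*1 + 0 = 1.
  i=2: a_2=19, p_2 = 19*2 + 1 = 39, q_2 = 19*1 + 1 = 20.
  i=3: a_3=3, p_3 = 3*39 + 2 = 119, q_3 = 3*20 + 1 = 61.
q_3 = 61 > 58, so the last convergent with denominator <= 58 is p_2/q_2 = 39/20.
The closest fraction with denominator <= 58 is either p_2/q_2 or the intermediate fraction (k*p_2 + p_1)/(k*q_2 + q_1) with the largest k >= 1 whose denominator stays <= 58; these approach x as k grows, and every other convergent or intermediate fraction in range is farther away.
Largest k: floor((58 - q_1)/q_2) = floor((58 - 1)/20) = 2.
That gives (2*39 + 2)/(2*20 + 1) = 80/41.
Compare the errors: |x - 39/20| = |673*20 - 39*345|/(345*20) = 5/6900, and |x - 80/41| = |673*41 - 80*345|/(345*41) = 7/14145.
Cross-multiplying, 7*6900 = 48300 < 70725 = 5*14145, so 7/14145 is smaller: the intermediate fraction 80/41 is closer to x than 39/20.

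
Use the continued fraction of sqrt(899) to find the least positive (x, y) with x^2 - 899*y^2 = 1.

(x, y) = (30, 1)

First expand sqrt(899) as a continued fraction. With x_i = (sqrt(899) + m_i)/d_i and (m_0, d_0) = (0, 1): a_0 = floor(sqrt(899)) = 29, since 29^2 = 841 <= 899 < 900 = 30^2.
Iterate m_{i+1} = d_i*a_i - m_i, d_{i+1} = (899 - m_{i+1}^2)/d_i, a_{i+1} = floor((a_0 + m_{i+1})/d_{i+1}):
  m_1 = 1*29 - 0 = 29, d_1 = (899 - 29^2)/1 = 58/1 = 58, a_1 = floor((29 + 29)/58) = 1.
  m_2 = 58*1 - 29 = 29, d_2 = (899 - 29^2)/58 = 58/58 = 1, a_2 = floor((29 + 29)/1) = 58.
  m_3 = 1*58 - 29 = 29, d_3 = (899 - 29^2)/1 = 58/1 = 58: (m_3, d_3) = (m_1, d_1) = (29, 58), so from here the quotients repeat a_1, a_2; the period length is 2.
So sqrt(899) = [29; (1, 58)] with period length k = 2.
k is even, so the fundamental solution of x^2 - 899y^2 = 1 is (p_{k-1}, q_{k-1}) = (p_1, q_1); compute convergents through index 1.
Convergents (p_i = a_i*p_{i-1} + p_{i-2}, q_i = a_i*q_{i-1} + q_{i-2} with p_{-2}=0, p_{-1}=1, q_{-2}=1, q_{-1}=0):
  i=0: a_0=29, p_0 = 29*1 + 0 = 29, q_0 = 29*0 + 1 = 1.
  i=1: a_1=1, p_1 = 1*29 + 1 = 30, q_1 = 1*1 + 0 = 1.
Check: 30^2 - 899*1^2 = 900 - 899 = 1, so (x, y) = (30, 1) solves the equation, and by the theorem it is the least positive solution.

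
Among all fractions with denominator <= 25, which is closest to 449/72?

Expand x = 449/72 as a continued fraction with the Euclidean algorithm:
  449 = 6*72 + 17, so a_0 = 6.
  72 = 4*17 + 4, so a_1 = 4.
  17 = 4*4 + 1, so a_2 = 4.
  4 = 4*1 + 0, so a_3 = 4.
so x = [6; 4, 4, 4].
Convergents (p_i = a_i*p_{i-1} + p_{i-2}, q_i = a_i*q_{i-1} + q_{i-2} with p_{-2}=0, p_{-1}=1, q_{-2}=1, q_{-1}=0), until the denominator exceeds 25:
  i=0: a_0=6, p_0 = 6*1 + 0 = 6, q_0 = 6*0 + 1 = 1.
  i=1: a_1=4, p_1 = 4*6 + 1 = 25, q_1 = 4*1 + 0 = 4.
  i=2: a_2=4, p_2 = 4*25 + 6 = 106, q_2 = 4*4 + 1 = 17.
  i=3: a_3=4, p_3 = 4*106 + 25 = 449, q_3 = 4*17 + 4 = 72.
q_3 = 72 > 25, so the last convergent with denominator <= 25 is p_2/q_2 = 106/17.
The closest fraction with denominator <= 25 is either p_2/q_2 or the intermediate fraction (k*p_2 + p_1)/(k*q_2 + q_1) with the largest k >= 1 whose denominator stays <= 25; these approach x as k grows, and every other convergent or intermediate fraction in range is farther away.
Largest k: floor((25 - q_1)/q_2) = floor((25 - 4)/17) = 1.
That gives (1*106 + 25)/(1*17 + 4) = 131/21.
Compare the errors: |x - 106/17| = |449*17 - 106*72|/(72*17) = 1/1224, and |x - 131/21| = |449*21 - 131*72|/(72*21) = 3/1512.
Cross-multiplying, 1*1512 = 1512 < 3672 = 3*1224, so 1/1224 is smaller: the convergent 106/17 is closer to x than 131/21.

106/17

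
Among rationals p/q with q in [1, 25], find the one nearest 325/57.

57/10

Expand x = 325/57 as a continued fraction with the Euclidean algorithm:
  325 = 5*57 + 40, so a_0 = 5.
  57 = 1*40 + 17, so a_1 = 1.
  40 = 2*17 + 6, so a_2 = 2.
  17 = 2*6 + 5, so a_3 = 2.
  6 = 1*5 + 1, so a_4 = 1.
  5 = 5*1 + 0, so a_5 = 5.
so x = [5; 1, 2, 2, 1, 5].
Convergents (p_i = a_i*p_{i-1} + p_{i-2}, q_i = a_i*q_{i-1} + q_{i-2} with p_{-2}=0, p_{-1}=1, q_{-2}=1, q_{-1}=0), until the denominator exceeds 25:
  i=0: a_0=5, p_0 = 5*1 + 0 = 5, q_0 = 5*0 + 1 = 1.
  i=1: a_1=1, p_1 = 1*5 + 1 = 6, q_1 = 1*1 + 0 = 1.
  i=2: a_2=2, p_2 = 2*6 + 5 = 17, q_2 = 2*1 + 1 = 3.
  i=3: a_3=2, p_3 = 2*17 + 6 = 40, q_3 = 2*3 + 1 = 7.
  i=4: a_4=1, p_4 = 1*40 + 17 = 57, q_4 = 1*7 + 3 = 10.
  i=5: a_5=5, p_5 = 5*57 + 40 = 325, q_5 = 5*10 + 7 = 57.
q_5 = 57 > 25, so the last convergent with denominator <= 25 is p_4/q_4 = 57/10.
The closest fraction with denominator <= 25 is either p_4/q_4 or the intermediate fraction (k*p_4 + p_3)/(k*q_4 + q_3) with the largest k >= 1 whose denominator stays <= 25; these approach x as k grows, and every other convergent or intermediate fraction in range is farther away.
Largest k: floor((25 - q_3)/q_4) = floor((25 - 7)/10) = 1.
That gives (1*57 + 40)/(1*10 + 7) = 97/17.
Compare the errors: |x - 57/10| = |325*10 - 57*57|/(57*10) = 1/570, and |x - 97/17| = |325*17 - 97*57|/(57*17) = 4/969.
Cross-multiplying, 1*969 = 969 < 2280 = 4*570, so 1/570 is smaller: the convergent 57/10 is closer to x than 97/17.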